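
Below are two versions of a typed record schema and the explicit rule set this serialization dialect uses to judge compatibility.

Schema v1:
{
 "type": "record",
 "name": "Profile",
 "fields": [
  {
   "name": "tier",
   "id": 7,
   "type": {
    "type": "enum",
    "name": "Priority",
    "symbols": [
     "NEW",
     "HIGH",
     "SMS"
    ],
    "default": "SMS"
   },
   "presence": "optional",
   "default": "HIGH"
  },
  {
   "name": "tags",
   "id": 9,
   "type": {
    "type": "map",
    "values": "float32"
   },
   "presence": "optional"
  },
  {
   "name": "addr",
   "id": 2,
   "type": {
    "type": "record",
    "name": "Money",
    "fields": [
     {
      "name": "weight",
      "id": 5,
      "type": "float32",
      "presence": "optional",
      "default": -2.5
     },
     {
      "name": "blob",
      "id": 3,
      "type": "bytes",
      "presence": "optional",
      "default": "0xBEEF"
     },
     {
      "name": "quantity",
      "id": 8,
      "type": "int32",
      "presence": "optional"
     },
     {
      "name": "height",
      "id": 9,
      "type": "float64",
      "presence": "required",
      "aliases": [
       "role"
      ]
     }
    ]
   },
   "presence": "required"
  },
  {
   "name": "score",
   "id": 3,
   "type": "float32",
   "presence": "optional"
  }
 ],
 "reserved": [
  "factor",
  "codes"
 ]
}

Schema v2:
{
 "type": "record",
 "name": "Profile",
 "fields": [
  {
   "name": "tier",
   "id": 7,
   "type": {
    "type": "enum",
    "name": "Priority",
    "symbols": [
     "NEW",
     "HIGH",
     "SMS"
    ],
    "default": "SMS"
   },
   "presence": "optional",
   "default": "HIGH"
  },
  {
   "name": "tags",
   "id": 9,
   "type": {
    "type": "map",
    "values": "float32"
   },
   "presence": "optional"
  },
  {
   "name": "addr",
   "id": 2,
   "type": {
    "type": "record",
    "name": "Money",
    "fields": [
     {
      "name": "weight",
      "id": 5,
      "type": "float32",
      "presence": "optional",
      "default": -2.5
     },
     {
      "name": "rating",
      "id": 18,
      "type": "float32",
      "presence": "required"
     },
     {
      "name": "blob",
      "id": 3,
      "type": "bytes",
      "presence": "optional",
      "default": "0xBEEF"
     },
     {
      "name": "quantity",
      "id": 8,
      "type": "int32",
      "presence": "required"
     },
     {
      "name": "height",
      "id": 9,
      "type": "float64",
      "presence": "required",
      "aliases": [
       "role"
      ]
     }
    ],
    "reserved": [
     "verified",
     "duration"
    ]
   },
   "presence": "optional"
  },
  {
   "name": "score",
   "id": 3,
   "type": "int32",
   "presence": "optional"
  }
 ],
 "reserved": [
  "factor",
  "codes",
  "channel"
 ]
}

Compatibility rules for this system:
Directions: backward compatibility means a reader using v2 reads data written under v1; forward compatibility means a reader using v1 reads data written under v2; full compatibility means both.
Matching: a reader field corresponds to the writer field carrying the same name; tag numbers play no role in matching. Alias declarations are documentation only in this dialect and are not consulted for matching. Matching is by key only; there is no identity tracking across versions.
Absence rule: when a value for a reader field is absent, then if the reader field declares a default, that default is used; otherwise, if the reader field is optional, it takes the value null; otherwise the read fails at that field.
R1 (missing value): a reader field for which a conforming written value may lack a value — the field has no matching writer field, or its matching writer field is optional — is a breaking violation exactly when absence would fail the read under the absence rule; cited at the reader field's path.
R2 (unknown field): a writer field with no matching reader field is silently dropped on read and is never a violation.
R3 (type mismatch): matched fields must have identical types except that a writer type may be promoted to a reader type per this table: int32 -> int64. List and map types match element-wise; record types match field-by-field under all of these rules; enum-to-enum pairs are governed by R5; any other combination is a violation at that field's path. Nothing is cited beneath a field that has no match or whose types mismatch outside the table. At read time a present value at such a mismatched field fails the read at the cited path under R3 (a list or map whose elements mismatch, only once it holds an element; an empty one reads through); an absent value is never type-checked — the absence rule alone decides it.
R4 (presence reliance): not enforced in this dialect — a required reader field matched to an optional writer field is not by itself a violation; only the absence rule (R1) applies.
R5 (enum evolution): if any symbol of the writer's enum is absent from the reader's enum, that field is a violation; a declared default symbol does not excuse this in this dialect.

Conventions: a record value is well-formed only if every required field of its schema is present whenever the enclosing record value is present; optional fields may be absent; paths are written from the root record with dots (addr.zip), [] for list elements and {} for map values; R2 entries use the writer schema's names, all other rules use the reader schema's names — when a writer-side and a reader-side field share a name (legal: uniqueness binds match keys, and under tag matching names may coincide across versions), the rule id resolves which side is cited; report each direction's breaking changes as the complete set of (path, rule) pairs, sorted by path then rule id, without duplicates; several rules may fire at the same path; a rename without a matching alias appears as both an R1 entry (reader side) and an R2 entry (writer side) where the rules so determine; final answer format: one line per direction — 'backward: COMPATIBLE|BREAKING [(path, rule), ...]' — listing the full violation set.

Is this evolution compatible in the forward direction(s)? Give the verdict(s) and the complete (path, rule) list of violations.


forward: BREAKING [(addr, R1), (score, R3)]

in Profile below, arrows point writer -> reader
forward pass over Profile, reader schema v1, writer schema v2:
  tier: paired with writer tier (Priority -> Priority; writer optional)
  tags: paired with writer tags (map<string, float32> -> map<string, float32>; writer optional)
  addr: paired with writer addr (Money -> Money; writer optional)
  score: paired with writer score (int32 -> float32; writer optional)
  addr.weight: paired with writer addr.weight (float32 -> float32; writer optional)
  addr.blob: paired with writer addr.blob (bytes -> bytes; writer optional)
  addr.quantity: paired with writer addr.quantity (int32 -> int32; writer required)
  addr.height: paired with writer addr.height (float64 -> float64; writer required)
  leftover writer field: addr.rating
  violation R1 at addr
  violation R3 at score
  => 2 violation(s): forward is BREAKING for Profile
the other Profile changes do not affect what is asked:
  field quantity in record Money: optional changed to required -> affects backward compatibility only, which is not asked
  added field rating to record Money: required float32, tag 18 (in v2 it sits immediately before blob) -> affects backward compatibility only, which is not asked


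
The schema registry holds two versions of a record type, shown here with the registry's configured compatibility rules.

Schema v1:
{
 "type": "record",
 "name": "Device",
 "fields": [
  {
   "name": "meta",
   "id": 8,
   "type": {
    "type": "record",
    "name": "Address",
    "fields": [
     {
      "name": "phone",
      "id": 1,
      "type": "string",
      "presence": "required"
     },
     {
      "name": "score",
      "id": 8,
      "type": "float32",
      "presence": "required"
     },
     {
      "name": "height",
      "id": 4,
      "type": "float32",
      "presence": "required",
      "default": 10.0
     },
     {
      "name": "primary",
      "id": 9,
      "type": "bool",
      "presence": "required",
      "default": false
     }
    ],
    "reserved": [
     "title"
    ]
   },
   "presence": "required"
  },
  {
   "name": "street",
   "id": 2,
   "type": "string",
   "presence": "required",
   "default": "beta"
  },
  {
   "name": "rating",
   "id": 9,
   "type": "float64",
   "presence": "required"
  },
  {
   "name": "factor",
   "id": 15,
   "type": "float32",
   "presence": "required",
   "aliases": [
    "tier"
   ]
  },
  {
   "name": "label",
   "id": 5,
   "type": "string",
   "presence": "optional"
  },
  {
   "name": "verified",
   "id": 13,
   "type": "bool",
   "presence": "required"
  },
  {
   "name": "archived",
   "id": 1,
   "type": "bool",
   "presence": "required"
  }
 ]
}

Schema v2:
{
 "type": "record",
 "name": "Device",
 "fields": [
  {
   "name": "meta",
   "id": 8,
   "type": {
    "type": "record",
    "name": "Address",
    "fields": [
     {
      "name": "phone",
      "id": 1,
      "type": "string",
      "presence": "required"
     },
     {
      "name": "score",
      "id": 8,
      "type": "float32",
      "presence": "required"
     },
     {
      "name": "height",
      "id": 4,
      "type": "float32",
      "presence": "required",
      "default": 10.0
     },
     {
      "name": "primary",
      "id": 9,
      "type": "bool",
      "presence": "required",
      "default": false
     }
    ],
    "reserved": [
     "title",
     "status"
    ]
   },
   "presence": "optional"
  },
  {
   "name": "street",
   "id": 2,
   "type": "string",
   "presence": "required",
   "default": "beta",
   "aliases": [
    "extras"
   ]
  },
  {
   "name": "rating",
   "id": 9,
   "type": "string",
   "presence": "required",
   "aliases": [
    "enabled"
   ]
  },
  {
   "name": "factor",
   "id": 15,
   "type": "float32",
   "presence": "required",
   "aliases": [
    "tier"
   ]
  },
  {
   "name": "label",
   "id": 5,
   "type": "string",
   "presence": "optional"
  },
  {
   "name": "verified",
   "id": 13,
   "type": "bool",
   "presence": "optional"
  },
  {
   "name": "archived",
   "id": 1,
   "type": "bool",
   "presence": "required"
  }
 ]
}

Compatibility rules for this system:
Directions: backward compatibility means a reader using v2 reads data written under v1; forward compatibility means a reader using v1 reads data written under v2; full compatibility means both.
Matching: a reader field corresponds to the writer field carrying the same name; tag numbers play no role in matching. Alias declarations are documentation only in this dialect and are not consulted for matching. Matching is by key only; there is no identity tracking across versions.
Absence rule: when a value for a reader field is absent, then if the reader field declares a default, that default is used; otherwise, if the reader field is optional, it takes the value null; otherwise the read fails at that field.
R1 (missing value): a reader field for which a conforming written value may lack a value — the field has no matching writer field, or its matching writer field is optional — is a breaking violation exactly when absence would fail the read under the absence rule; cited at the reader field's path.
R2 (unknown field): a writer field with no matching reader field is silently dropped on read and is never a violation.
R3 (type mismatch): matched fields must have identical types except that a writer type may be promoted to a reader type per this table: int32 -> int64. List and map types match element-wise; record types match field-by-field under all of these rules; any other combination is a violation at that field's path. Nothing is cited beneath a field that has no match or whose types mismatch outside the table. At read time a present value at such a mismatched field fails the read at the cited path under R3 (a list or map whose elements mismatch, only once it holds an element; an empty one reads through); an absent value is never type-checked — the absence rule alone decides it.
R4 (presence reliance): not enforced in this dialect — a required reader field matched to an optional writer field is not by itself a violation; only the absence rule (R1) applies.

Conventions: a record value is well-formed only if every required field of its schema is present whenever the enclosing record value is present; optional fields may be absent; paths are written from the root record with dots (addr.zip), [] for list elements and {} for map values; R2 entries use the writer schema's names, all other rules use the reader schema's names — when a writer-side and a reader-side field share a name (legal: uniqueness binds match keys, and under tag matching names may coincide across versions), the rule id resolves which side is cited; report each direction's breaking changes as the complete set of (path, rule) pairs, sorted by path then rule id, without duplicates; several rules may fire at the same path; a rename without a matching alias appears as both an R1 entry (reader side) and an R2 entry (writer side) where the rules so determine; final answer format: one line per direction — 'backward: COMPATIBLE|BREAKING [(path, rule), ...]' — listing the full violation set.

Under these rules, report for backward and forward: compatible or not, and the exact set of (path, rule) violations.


backward: BREAKING [(rating, R3)]; forward: BREAKING [(meta, R1), (rating, R3), (verified, R1)]

the writer's type comes first in each Device pair
backward on Device — v2 reading data written by v1:
  meta: Address -> Address, writer required; from meta
  street: string -> string, writer required; from street
  rating: float64 -> string, writer required; from rating
  factor: float32 -> float32, writer required; from factor
  label: string -> string, writer optional; from label
  verified: bool -> bool, writer required; from verified
  archived: bool -> bool, writer required; from archived
  meta.phone: string -> string, writer required; from meta.phone
  meta.score: float32 -> float32, writer required; from meta.score
  meta.height: float32 -> float32, writer required; from meta.height
  meta.primary: bool -> bool, writer required; from meta.primary
  rule R3 violated at rating
  backward on Device therefore BREAKING (1)
forward on Device — v1 reading data written by v2:
  meta: Address -> Address, writer optional; from meta
  street: string -> string, writer required; from street
  rating: string -> float64, writer required; from rating
  factor: float32 -> float32, writer required; from factor
  label: string -> string, writer optional; from label
  verified: bool -> bool, writer optional; from verified
  archived: bool -> bool, writer required; from archived
  meta.phone: string -> string, writer required; from meta.phone
  meta.score: float32 -> float32, writer required; from meta.score
  meta.height: float32 -> float32, writer required; from meta.height
  meta.primary: bool -> bool, writer required; from meta.primary
  rule R1 violated at meta
  rule R3 violated at rating
  rule R1 violated at verified
  forward on Device therefore BREAKING (3)


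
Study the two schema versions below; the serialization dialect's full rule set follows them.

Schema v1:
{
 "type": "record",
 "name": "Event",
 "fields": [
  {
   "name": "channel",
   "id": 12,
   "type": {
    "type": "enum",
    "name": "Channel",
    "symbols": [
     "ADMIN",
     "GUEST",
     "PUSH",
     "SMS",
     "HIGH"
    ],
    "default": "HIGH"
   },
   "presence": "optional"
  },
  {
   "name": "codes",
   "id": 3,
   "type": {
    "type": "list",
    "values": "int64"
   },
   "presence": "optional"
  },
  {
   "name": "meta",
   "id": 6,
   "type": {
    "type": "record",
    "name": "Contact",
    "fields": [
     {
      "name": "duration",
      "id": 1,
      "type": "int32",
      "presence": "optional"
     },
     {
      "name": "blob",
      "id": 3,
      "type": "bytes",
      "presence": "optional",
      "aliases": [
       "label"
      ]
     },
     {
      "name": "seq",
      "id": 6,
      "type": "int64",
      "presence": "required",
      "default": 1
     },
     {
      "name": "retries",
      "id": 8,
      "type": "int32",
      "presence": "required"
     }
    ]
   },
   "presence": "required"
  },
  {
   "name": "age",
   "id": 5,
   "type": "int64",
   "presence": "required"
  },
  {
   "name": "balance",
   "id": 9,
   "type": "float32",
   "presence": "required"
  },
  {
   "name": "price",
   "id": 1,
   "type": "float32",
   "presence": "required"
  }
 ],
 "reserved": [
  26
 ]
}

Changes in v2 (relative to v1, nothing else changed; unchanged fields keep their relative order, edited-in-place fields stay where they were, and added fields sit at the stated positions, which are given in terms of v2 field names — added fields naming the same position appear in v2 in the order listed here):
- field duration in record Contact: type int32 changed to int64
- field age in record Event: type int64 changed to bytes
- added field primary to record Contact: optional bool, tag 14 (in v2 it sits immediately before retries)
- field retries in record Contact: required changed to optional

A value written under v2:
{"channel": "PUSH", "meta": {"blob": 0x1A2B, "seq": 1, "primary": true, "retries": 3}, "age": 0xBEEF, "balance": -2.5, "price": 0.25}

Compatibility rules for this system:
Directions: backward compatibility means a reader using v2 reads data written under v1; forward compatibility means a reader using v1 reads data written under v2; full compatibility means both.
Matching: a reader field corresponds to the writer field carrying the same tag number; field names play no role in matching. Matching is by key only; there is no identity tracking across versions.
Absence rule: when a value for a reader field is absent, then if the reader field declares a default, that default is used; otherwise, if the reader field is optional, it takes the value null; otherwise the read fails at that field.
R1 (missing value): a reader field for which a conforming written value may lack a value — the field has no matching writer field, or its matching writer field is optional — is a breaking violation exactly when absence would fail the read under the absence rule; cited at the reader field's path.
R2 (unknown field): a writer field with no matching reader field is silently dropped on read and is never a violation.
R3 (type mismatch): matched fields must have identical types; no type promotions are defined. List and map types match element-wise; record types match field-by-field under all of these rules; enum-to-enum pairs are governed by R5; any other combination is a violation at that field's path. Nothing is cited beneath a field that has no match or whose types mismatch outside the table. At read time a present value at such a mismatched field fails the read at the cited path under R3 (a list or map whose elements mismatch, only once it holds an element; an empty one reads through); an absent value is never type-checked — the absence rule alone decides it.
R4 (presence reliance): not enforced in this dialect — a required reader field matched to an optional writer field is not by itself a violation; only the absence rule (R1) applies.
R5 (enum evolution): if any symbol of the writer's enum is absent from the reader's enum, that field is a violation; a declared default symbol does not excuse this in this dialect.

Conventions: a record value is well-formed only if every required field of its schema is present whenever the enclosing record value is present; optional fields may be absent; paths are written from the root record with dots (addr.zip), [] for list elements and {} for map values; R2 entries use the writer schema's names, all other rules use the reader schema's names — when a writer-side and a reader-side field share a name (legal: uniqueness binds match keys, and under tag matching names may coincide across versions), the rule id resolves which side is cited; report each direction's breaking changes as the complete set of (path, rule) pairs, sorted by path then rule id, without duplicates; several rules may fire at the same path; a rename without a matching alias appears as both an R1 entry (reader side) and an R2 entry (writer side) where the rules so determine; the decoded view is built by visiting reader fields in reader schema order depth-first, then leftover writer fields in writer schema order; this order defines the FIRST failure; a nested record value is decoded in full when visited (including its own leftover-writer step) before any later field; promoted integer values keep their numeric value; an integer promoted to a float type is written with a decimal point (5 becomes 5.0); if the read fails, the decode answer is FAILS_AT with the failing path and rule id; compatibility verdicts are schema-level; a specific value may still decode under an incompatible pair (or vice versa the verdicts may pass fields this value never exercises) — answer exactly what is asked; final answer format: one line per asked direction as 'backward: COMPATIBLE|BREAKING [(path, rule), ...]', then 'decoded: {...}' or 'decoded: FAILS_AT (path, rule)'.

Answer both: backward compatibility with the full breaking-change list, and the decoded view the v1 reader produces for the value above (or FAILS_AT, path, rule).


backward: BREAKING [(age, R3), (meta.duration, R3)]; decoded: FAILS_AT (age, R3)

in Event below, arrows point writer -> reader
backward pass over Event, reader schema v2, writer schema v1:
  channel <- channel (Channel -> Channel, writer optional)
  codes <- codes (list<int64> -> list<int64>, writer optional)
  meta <- meta (Contact -> Contact, writer required)
  age <- age (int64 -> bytes, writer required)
  balance <- balance (float32 -> float32, writer required)
  price <- price (float32 -> float32, writer required)
  meta.duration <- meta.duration (int32 -> int64, writer optional)
  meta.blob <- meta.blob (bytes -> bytes, writer optional)
  meta.seq <- meta.seq (int64 -> int64, writer required)
  meta.primary: no writer-side match
  meta.retries <- meta.retries (int32 -> int32, writer required)
  rule R3 violated at age
  rule R3 violated at meta.duration
  backward on Event therefore BREAKING (2)
decode (reader v1):
  channel := "PUSH"
  codes := null (absent, optional -> null)
  meta.duration := null (absent, optional -> null)
  meta.blob := 0x1A2B
  meta.seq := 1
  meta.retries := 3
  writer meta.primary: unknown -> dropped
  read fails at age under R3
  => FAILS_AT (age, R3)
the rest of the Event diff is inert for this question:
  added field primary to record Contact: optional bool, tag 14 (in v2 it sits immediately before retries) -> inert for the asked Event verdict: nothing fires
  field retries in record Contact: required changed to optional -> affects forward compatibility only, which is not asked


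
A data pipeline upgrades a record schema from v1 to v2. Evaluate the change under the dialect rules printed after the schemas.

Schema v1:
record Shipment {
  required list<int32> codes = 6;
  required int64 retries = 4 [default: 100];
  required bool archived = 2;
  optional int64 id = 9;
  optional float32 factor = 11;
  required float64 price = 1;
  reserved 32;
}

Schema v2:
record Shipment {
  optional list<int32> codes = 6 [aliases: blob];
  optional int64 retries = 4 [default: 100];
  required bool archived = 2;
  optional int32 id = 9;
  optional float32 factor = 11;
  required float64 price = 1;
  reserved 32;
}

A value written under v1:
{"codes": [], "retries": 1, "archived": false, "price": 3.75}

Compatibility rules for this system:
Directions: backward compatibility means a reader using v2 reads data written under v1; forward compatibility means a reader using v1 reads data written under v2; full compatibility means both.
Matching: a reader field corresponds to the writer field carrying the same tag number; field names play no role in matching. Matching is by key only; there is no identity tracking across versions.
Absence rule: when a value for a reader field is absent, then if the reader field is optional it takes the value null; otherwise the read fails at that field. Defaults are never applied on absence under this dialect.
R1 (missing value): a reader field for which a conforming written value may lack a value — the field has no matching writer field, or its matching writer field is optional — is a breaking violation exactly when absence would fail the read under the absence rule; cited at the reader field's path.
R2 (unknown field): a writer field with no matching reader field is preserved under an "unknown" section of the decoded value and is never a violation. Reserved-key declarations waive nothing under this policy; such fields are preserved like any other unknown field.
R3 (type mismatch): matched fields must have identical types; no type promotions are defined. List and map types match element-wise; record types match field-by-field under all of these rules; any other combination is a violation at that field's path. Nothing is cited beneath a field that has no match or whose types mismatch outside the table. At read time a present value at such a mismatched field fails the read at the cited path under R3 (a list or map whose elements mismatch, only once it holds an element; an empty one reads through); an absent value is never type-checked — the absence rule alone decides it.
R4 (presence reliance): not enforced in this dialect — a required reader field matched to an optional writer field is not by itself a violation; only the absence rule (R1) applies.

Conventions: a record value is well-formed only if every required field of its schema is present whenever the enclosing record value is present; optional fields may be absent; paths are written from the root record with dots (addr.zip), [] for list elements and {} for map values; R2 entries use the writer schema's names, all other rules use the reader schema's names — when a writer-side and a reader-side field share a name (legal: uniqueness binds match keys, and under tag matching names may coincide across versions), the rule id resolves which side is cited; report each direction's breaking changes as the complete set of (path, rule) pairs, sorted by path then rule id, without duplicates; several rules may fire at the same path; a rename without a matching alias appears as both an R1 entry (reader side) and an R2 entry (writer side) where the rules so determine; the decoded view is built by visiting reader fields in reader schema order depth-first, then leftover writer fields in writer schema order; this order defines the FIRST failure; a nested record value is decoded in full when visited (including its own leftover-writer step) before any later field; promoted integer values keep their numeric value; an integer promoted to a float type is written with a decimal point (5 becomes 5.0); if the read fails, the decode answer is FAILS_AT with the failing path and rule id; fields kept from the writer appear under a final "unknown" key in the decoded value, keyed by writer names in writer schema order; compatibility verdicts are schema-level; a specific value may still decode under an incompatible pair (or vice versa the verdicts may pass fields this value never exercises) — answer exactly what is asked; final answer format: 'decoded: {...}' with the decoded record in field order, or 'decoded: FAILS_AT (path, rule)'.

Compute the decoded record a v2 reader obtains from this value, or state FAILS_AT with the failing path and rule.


in Shipment below, arrows point writer -> reader
decoding the Shipment value with the v2 reader:
  codes := []
  retries := 1
  archived := false
  id := null (not supplied -> null)
  factor := null (not supplied -> null)
  price := 3.75
  => decoded: {"codes": [], "retries": 1, "archived": false, "id": null, "factor": null, "price": 3.75}
ruling out the remaining Shipment differences:
  field codes in record Shipment: required changed to optional -> shifts the Shipment verdicts, not this decode
  field retries in record Shipment: required changed to optional -> shifts the Shipment verdicts, not this decode
  field id in record Shipment: type int64 changed to int32 -> shifts the Shipment verdicts, not this decode

decoded: {"codes": [], "retries": 1, "archived": false, "id": null, "factor": null, "price": 3.75}


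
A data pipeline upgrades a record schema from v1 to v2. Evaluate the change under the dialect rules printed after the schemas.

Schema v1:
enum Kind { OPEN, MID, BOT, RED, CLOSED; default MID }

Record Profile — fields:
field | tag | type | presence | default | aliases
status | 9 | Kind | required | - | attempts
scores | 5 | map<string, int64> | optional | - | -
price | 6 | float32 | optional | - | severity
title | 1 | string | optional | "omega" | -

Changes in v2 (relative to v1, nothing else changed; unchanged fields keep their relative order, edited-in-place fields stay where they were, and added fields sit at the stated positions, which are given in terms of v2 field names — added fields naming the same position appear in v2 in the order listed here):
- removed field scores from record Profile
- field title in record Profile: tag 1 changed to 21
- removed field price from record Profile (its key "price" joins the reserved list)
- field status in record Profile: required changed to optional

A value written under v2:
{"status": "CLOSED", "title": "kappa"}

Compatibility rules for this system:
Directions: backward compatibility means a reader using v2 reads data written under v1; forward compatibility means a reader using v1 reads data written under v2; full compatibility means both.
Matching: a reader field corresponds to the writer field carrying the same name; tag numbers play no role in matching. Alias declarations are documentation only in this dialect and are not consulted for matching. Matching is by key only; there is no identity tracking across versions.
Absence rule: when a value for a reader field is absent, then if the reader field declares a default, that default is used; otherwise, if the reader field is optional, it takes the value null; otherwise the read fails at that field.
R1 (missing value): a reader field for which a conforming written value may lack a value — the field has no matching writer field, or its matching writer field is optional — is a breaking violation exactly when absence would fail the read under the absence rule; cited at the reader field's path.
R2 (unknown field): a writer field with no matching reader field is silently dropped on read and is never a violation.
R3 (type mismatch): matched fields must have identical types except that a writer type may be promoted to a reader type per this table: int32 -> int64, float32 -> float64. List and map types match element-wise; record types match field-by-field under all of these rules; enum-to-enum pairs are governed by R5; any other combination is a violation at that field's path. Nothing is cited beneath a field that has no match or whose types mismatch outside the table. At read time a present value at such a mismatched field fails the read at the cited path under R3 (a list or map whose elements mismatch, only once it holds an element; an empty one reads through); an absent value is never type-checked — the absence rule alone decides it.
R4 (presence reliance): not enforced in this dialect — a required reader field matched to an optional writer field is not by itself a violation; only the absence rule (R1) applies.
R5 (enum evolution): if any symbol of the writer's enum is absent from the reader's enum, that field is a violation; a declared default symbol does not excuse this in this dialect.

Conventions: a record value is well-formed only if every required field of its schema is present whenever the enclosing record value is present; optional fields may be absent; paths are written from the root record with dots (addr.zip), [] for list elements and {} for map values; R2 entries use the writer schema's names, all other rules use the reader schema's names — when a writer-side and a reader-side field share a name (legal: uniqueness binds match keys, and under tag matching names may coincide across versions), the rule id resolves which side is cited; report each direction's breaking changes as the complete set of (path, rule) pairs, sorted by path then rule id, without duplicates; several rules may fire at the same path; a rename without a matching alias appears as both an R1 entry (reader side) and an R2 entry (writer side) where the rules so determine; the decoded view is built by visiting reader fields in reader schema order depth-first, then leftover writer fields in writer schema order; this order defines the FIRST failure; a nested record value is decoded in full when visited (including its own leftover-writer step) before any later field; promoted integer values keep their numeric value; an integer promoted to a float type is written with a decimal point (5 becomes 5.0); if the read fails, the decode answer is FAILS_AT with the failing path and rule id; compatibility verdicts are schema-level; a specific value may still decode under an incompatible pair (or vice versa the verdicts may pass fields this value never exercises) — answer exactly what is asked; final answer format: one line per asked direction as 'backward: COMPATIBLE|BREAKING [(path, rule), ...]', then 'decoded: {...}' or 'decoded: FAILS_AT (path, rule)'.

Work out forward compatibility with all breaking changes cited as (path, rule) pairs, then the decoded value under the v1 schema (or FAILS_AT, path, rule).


the writer's type comes first in each Profile pair
forward analysis of Profile with v1 as reader and v2 as writer:
  status <- status (Kind -> Kind, writer optional)
  scores has no writer counterpart
  price has no writer counterpart
  title <- title (string -> string, writer optional)
  breaking: (status, R1)
  => forward: BREAKING (1)
decode (reader v1):
  status := "CLOSED"
  scores := null (absent, optional -> null)
  price := null (absent, optional -> null)
  title := "kappa"
  => decoded: {"status": "CLOSED", "scores": null, "price": null, "title": "kappa"}
the other Profile changes do not affect what is asked:
  removed field scores from record Profile -> no rule fires on it in Profile's dialect; the asked verdict holds
  field title in record Profile: tag 1 changed to 21 -> no rule fires on it in Profile's dialect; the asked verdict holds
  removed field price from record Profile (its key "price" joins the reserved list) -> no rule fires on it in Profile's dialect; the asked verdict holds

forward: BREAKING [(status, R1)]; decoded: {"status": "CLOSED", "scores": null, "price": null, "title": "kappa"}


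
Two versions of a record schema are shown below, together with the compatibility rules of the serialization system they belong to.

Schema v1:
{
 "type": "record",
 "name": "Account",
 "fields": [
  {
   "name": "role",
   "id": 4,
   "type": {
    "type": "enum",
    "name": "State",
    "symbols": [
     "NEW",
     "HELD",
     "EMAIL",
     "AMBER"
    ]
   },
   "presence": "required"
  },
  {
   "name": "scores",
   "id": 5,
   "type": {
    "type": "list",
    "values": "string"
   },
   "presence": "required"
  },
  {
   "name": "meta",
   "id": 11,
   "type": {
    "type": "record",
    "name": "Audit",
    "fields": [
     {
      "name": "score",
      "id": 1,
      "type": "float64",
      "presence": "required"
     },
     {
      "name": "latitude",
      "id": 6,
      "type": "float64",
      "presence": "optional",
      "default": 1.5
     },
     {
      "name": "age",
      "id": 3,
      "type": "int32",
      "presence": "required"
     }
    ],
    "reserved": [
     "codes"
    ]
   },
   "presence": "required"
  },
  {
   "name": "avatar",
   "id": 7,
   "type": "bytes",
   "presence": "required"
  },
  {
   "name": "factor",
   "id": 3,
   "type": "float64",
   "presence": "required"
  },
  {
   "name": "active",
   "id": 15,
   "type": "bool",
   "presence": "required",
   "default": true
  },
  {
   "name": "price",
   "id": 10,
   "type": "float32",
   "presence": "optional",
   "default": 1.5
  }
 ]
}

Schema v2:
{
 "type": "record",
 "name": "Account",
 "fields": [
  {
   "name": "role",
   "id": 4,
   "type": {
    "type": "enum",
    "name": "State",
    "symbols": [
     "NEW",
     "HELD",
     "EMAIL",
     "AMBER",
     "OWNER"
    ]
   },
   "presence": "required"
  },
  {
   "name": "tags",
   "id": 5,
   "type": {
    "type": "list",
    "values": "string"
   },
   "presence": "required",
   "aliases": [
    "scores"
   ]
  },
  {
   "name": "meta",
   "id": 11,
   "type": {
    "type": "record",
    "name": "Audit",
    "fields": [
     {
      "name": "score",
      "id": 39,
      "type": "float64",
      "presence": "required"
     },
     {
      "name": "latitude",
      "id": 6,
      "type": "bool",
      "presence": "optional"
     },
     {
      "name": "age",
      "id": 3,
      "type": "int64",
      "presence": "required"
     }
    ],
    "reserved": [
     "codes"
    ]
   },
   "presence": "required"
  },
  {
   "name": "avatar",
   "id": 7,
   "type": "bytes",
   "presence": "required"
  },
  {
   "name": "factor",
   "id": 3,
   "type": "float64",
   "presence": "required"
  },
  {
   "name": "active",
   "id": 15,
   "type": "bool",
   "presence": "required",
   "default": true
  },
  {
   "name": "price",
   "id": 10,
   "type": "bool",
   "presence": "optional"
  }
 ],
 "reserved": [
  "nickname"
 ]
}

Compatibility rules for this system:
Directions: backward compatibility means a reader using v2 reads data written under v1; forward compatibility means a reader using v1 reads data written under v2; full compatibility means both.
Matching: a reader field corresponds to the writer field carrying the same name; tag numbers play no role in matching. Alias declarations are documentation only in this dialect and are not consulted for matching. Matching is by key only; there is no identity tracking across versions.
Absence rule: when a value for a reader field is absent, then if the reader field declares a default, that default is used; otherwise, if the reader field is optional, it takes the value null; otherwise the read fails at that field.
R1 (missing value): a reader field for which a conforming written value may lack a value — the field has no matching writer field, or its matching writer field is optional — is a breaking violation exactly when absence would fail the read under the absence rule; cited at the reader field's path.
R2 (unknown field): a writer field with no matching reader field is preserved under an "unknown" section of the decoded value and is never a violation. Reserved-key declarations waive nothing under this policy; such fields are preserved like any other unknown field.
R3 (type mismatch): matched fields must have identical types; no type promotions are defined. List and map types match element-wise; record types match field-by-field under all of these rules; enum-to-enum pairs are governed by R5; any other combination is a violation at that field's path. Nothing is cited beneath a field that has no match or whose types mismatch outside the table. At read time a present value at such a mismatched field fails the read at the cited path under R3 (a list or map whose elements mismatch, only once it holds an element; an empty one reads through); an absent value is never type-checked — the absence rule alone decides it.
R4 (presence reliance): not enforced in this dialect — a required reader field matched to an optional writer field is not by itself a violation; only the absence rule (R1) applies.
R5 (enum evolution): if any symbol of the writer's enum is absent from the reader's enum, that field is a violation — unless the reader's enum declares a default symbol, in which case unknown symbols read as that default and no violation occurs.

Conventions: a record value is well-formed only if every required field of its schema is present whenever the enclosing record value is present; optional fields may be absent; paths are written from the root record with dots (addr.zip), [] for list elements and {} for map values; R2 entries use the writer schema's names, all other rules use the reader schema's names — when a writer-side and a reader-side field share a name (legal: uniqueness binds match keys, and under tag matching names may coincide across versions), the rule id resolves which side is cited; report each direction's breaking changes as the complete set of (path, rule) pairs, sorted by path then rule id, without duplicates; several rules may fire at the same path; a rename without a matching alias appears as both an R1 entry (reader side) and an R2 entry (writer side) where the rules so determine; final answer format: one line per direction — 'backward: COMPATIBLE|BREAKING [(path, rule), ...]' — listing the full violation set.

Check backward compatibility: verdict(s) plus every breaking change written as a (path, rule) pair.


the writer's type comes first in each Account pair
backward on Account — v2 reading data written by v1:
  State -> State, writer required: role aligns to role
  tags: no writer-side match
  Audit -> Audit, writer required: meta aligns to meta
  bytes -> bytes, writer required: avatar aligns to avatar
  float64 -> float64, writer required: factor aligns to factor
  bool -> bool, writer required: active aligns to active
  float32 -> bool, writer optional: price aligns to price
  writer scores: unknown to reader
  float64 -> float64, writer required: meta.score aligns to meta.score
  float64 -> bool, writer optional: meta.latitude aligns to meta.latitude
  int32 -> int64, writer required: meta.age aligns to meta.age
  rule R3 violated at meta.age
  rule R3 violated at meta.latitude
  rule R3 violated at price
  rule R1 violated at tags
  => backward: BREAKING (4)
checking off the Account differences that do not matter here:
  enum State (field role in record Account): symbol OWNER added -> matters only for Account's forward compatibility — outside the asked direction
  field score in record Audit: tag 1 changed to 39 -> no rule fires on it in Account's dialect; the asked verdict holds

backward: BREAKING [(meta.age, R3), (meta.latitude, R3), (price, R3), (tags, R1)]
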